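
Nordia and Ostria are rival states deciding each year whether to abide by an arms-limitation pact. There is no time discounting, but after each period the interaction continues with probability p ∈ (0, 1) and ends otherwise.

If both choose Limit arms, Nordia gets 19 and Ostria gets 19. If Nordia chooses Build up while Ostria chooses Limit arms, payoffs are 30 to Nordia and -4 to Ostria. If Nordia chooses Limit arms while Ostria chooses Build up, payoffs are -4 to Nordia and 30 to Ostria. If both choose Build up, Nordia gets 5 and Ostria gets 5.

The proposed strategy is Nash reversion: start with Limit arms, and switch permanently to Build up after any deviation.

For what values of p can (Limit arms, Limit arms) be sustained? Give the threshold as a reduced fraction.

11/25

Expected cooperation value is 19 + p·19 + p²·19 + … = 19/(1−p); deviation gives 30 + p·5/(1−p).
19 ≥ 30(1−p) + 5p ⇒ 25p ≥ 11 ⇒ p ≥ 11/25.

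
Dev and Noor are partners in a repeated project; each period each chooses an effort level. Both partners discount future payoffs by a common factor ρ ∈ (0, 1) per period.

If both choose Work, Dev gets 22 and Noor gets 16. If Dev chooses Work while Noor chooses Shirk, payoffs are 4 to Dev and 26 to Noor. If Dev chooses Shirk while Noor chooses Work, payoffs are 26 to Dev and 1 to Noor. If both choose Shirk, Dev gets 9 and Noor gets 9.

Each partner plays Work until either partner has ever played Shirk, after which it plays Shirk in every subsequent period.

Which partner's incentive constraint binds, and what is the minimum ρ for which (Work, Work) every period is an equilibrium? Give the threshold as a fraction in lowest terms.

Dev's threshold: (26−22)/(26−9) = 4/17.
Noor's threshold: (26−16)/(26−9) = 10/17.
4/17 < 10/17, so Noor binds and ρ* = 10/17.

Noor; ρ ≥ 10/17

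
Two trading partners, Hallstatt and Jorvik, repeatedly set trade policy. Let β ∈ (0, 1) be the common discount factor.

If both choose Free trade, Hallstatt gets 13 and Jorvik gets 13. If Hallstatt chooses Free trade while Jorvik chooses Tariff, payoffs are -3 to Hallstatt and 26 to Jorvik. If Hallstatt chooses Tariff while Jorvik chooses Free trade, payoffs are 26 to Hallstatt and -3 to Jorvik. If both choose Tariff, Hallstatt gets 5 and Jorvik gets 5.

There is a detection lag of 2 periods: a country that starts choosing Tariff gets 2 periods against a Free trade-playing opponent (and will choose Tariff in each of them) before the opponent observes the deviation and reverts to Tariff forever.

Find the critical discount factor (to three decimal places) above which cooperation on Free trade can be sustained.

The best deviation is to choose Tariff for all 2 undetected periods, earning 26 each, then 5 forever once detected.
Deviation value: 26(1−β^2)/(1−β) + 5β^2/(1−β); cooperation value: 13/(1−β).
IC: 13 ≥ 26(1−β^2) + 5β^2 = 26 − 21β^2.
So β^2 ≥ 13/21, giving β ≥ (13/21)^(1/2) ≈ 0.787.

0.787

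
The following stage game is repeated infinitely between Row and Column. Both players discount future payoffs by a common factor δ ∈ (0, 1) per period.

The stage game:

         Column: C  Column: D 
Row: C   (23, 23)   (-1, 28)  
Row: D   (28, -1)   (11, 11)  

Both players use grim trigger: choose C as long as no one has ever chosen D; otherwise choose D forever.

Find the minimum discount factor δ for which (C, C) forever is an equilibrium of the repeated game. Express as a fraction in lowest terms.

23/(1−δ) ≥ 28 + 11δ/(1−δ)
23 ≥ 28 − 17δ
δ ≥ 5/17.

5/17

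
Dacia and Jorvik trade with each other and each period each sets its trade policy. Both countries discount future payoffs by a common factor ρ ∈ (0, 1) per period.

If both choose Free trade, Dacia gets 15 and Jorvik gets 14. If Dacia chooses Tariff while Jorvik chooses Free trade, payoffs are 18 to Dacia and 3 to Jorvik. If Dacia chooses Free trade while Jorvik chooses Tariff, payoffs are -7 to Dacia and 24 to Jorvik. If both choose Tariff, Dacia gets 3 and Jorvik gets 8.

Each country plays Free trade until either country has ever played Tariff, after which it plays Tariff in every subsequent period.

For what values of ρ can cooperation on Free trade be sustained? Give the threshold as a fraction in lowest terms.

5/8

For Dacia: deviation gain 18−15 = 3, per-period punishment loss 15−3 = 12. IC gives ρ ≥ 3/15 = 1/5.
For Jorvik: gain 10, loss 6 per period, so ρ ≥ 10/16 = 5/8.
The tighter constraint is Jorvik's, so cooperation needs ρ ≥ 5/8.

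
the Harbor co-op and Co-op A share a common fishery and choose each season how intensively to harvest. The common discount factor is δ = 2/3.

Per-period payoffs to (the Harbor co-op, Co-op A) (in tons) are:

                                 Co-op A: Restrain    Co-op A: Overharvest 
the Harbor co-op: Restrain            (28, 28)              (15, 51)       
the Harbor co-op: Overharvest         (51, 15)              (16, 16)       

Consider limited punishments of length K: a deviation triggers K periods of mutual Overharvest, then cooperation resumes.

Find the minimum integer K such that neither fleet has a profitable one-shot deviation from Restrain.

No profitable deviation requires (28−16)(δ+…+δ^K) ≥ 51−28, i.e. δ+…+δ^K ≥ 23/12 ≈ 1.9167.
With δ = 2/3, the partial sums are K=1: 0.6667, K=2: 1.1111, …, K=6: 1.8244, K=7: 1.8829, K=8: 1.9220.
K = 8 is the first length at which the sum reaches 1.9167.

8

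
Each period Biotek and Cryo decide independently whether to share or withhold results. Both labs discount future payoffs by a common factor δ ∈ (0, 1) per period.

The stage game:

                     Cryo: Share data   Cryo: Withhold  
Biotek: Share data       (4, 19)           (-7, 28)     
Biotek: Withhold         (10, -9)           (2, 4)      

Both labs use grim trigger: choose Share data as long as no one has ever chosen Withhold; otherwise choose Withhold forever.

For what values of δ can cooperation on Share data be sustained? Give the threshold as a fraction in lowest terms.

3/4

Biotek's threshold: (10−4)/(10−2) = 3/4.
Cryo's threshold: (28−19)/(28−4) = 3/8.
3/4 > 3/8, so Biotek binds and δ* = 3/4.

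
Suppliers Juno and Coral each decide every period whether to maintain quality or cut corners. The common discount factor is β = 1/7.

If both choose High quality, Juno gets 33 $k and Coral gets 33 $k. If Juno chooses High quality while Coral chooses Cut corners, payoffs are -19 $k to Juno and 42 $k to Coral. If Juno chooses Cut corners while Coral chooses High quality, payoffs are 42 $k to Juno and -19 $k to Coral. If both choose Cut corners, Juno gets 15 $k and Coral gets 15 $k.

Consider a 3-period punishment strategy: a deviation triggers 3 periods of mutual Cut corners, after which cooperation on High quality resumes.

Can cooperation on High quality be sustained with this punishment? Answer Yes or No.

No

Comparing payoff streams over the 4 periods until play realigns: cooperate → 33(1+β+…+β^3); deviate → 42 + 15(β+…+β^3).
Cooperation is sustained iff (33−15)(β+…+β^3) ≥ 42−33.
β+…+β^3 = 1/7·(1−(1/7)^3)/(1−1/7) = 0.1662, and (42−33)/(33−15) = 0.5000.
0.1662 < 0.5000, so cooperation is not sustainable.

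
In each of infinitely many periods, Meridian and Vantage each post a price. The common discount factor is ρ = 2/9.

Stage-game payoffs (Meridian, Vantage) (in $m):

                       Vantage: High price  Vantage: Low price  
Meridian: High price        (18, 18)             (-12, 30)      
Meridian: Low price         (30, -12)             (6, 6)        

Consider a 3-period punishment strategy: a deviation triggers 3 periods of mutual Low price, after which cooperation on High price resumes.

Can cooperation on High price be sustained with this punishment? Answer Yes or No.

IC: ρ+…+ρ^3 ≥ (30−18)/(18−6) = 1.
At ρ = 2/9: partial sum = 0.2826 < 1.0000. Cooperation not sustainable.

No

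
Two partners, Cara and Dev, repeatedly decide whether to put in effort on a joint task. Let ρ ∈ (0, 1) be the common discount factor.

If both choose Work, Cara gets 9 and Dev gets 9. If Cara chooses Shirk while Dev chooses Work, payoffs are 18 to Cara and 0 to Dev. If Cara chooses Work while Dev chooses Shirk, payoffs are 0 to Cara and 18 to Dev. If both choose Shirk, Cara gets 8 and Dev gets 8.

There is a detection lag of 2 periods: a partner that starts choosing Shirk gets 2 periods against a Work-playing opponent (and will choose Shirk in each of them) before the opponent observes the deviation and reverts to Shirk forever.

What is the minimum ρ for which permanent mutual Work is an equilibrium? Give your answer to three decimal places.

Deviating for the 2 undetected periods gains 18−9 = 9 per period over cooperation, then loses 9−8 = 1 per period forever once punishment starts.
Gain: 9(1 + ρ + … + ρ^1); loss: 1·ρ^2/(1−ρ).
No profitable deviation ⇔ 9(1−ρ^2) ≤ 1·ρ^2, i.e. ρ^2 ≥ 9/(9+1) = 9/10.
Hence ρ ≥ (9/10)^(1/2) ≈ 0.949.

0.949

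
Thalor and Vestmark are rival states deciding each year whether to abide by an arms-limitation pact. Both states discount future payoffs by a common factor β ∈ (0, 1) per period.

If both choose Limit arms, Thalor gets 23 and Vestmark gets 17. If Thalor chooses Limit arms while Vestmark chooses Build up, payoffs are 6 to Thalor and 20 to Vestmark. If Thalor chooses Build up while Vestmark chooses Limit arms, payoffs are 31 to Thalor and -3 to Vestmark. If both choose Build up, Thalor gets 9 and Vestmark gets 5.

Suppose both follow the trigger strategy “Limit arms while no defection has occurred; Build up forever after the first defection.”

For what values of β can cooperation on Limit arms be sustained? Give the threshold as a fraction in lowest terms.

Thalor's threshold: (31−23)/(31−9) = 4/11.
Vestmark's threshold: (20−17)/(20−5) = 1/5.
4/11 > 1/5, so Thalor binds and β* = 4/11.

4/11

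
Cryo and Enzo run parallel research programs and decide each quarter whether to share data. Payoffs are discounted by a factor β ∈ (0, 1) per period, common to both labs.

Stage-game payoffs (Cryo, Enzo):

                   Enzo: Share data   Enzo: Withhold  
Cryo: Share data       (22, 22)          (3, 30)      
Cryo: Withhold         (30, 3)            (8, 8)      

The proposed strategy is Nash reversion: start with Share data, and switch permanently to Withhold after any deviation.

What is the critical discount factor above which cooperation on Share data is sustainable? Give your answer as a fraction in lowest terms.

4/11

22/(1−β) ≥ 30 + 8β/(1−β)
22 ≥ 30 − 22β
β ≥ 8/22 = 4/11.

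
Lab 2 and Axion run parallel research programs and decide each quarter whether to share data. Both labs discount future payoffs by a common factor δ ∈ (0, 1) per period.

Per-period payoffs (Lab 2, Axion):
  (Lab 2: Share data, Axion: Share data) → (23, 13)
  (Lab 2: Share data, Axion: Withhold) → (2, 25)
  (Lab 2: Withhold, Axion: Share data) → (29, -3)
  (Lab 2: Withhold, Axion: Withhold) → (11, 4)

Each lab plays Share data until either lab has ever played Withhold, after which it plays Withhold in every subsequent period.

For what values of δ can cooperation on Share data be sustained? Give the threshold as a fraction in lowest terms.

4/7

Lab 2's threshold: (29−23)/(29−11) = 1/3.
Axion's threshold: (25−13)/(25−4) = 4/7.
1/3 < 4/7, so Axion binds and δ* = 4/7.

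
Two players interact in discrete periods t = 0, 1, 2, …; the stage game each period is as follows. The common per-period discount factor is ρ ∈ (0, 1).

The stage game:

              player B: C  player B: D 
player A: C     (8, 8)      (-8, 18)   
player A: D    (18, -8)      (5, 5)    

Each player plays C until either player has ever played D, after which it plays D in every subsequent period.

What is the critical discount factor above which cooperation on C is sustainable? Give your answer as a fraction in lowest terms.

10/13

One-period gain from deviating is 18 − 8 = 10. The loss is 8 − 5 = 3 in every subsequent period, with present value 3·ρ/(1−ρ).
Deviation is unprofitable when 3·ρ/(1−ρ) ≥ 10, i.e. ρ/(1−ρ) ≥ 10/3.
Equivalently ρ ≥ 10/(10+3) = 10/13.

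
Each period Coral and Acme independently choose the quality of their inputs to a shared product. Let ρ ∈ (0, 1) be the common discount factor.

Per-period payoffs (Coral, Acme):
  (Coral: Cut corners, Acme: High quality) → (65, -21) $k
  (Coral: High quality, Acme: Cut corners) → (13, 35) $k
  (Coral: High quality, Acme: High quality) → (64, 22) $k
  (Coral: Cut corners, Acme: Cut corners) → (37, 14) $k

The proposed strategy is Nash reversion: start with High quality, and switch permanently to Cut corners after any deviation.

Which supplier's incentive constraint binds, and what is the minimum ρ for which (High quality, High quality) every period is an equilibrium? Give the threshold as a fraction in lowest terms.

Coral's threshold: (65−64)/(65−37) = 1/28.
Acme's threshold: (35−22)/(35−14) = 13/21.
1/28 < 13/21, so Acme binds and ρ* = 13/21.

Acme; ρ ≥ 13/21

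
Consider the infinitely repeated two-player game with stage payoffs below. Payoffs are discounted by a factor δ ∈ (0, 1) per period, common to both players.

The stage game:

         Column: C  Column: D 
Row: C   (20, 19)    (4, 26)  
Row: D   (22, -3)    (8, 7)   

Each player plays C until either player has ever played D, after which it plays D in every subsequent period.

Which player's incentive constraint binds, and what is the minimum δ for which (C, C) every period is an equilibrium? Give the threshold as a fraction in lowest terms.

Column; δ ≥ 7/19

Row's threshold: (22−20)/(22−8) = 1/7.
Column's threshold: (26−19)/(26−7) = 7/19.
1/7 < 7/19, so Column binds and δ* = 7/19.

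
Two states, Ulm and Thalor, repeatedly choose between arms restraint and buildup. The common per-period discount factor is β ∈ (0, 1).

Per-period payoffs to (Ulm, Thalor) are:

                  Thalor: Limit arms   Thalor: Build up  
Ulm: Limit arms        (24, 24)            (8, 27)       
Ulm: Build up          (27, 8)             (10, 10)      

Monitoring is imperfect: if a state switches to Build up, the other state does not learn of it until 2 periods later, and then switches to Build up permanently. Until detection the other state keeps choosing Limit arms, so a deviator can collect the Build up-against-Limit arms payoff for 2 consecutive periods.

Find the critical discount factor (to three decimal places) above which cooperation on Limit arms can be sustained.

A deviator earns 27 for 2 periods, then 10 forever; cooperating earns 24 forever. Multiplying the IC by (1−β):
24 ≥ 27(1−β^2) + 10β^2, so 17·β^2 ≥ 3 and β^2 ≥ 3/17.
β ≥ (3/17)^(1/2) ≈ 0.420.

0.420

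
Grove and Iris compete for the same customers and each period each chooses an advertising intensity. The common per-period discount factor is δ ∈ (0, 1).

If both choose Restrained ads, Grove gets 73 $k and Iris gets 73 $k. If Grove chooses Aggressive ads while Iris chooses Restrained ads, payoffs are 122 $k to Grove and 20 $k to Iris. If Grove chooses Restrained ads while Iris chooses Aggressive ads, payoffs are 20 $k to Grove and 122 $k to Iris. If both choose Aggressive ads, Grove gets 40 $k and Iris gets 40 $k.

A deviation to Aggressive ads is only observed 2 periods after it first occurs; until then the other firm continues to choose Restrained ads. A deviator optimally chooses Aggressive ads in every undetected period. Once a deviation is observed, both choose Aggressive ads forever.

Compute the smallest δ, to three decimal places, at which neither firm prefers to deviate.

0.773

Deviating for the 2 undetected periods gains 122−73 = 49 per period over cooperation, then loses 73−40 = 33 per period forever once punishment starts.
Gain: 49(1 + δ + … + δ^1); loss: 33·δ^2/(1−δ).
No profitable deviation ⇔ 49(1−δ^2) ≤ 33·δ^2, i.e. δ^2 ≥ 49/(49+33) = 49/82.
Hence δ ≥ (49/82)^(1/2) ≈ 0.773.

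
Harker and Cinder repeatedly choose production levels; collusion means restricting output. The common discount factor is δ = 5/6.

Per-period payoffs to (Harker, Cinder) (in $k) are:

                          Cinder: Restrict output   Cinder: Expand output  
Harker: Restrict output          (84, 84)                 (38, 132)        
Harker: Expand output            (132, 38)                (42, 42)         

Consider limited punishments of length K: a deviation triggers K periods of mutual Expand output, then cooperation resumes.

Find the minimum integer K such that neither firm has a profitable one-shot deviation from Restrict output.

2

IC: δ(1−δ^K)/(1−δ) ≥ (132−84)/(84−42) = 8/7.
With δ = 5/6: need 1 − δ^K ≥ 8/7·(1−5/6)/(5/6), i.e. δ^K ≤ 0.7714.
Since (5/6)^1 = 0.8333 and (5/6)^2 = 0.6944, the smallest such K is 2.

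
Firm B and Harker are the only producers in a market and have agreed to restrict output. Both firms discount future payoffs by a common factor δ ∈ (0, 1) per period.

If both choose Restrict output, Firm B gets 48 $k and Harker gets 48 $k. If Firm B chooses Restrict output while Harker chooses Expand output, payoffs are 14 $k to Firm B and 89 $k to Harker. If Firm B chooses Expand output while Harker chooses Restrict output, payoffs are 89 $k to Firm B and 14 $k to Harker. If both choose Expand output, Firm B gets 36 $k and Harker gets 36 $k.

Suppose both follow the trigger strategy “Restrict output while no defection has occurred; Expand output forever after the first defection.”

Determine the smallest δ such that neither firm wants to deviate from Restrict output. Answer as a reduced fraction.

Cooperation forever yields 48 each period: 48/(1−δ).
Deviating yields 89 once, then 36 forever: 89 + 36δ/(1−δ).
No profitable deviation requires 48/(1−δ) ≥ 89 + 36δ/(1−δ).
Multiplying by (1−δ): 48 ≥ 89(1−δ) + 36δ = 89 − 53δ.
So 53δ ≥ 41, i.e. δ ≥ 41/53.

41/53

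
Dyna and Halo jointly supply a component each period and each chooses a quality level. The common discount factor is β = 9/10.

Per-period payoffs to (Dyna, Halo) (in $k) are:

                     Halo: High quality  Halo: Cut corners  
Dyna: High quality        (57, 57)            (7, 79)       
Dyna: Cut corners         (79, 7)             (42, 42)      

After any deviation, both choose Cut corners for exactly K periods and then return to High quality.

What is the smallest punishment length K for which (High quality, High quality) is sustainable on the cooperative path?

No profitable deviation requires (57−42)(β+…+β^K) ≥ 79−57, i.e. β+…+β^K ≥ 22/15 ≈ 1.4667.
With β = 9/10, the partial sums are K=1: 0.9000, K=2: 1.7100.
K = 2 is the first length at which the sum reaches 1.4667.

2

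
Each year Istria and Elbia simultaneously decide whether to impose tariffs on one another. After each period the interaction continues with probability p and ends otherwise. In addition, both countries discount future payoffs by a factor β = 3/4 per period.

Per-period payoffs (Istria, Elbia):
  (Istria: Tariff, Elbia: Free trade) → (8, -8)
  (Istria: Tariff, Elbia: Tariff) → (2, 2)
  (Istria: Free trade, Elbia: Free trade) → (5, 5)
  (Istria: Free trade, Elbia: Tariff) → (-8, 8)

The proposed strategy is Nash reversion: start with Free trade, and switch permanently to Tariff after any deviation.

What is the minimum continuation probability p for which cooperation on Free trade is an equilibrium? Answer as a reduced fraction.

2/3

With continuation probability p and discount β, the effective per-period discount factor is βp.
Grim-trigger IC: βp ≥ (8−5)/(8−2) = 1/2.
So p ≥ (1/2)/(3/4) = 2/3.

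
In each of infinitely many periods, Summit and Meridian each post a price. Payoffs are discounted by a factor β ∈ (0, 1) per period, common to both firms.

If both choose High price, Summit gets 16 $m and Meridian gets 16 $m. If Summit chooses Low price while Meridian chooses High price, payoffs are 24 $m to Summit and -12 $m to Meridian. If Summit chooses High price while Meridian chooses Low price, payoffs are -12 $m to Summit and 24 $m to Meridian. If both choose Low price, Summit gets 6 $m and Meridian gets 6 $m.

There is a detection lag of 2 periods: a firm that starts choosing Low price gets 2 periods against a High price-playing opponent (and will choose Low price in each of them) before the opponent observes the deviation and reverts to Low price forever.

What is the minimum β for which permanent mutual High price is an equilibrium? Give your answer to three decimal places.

0.667

Deviating for the 2 undetected periods gains 24−16 = 8 per period over cooperation, then loses 16−6 = 10 per period forever once punishment starts.
Gain: 8(1 + β + … + β^1); loss: 10·β^2/(1−β).
No profitable deviation ⇔ 8(1−β^2) ≤ 10·β^2, i.e. β^2 ≥ 8/(8+10) = 4/9.
Hence β ≥ (4/9)^(1/2) ≈ 0.667.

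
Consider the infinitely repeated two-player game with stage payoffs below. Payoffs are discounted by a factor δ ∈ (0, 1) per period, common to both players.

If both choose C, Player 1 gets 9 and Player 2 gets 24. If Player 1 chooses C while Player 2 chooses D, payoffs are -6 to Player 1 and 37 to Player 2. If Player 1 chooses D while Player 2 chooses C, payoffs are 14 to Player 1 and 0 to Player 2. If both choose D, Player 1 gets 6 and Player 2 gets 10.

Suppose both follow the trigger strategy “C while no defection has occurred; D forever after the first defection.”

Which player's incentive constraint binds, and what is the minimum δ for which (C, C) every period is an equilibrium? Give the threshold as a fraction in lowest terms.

Player 1's threshold: (14−9)/(14−6) = 5/8.
Player 2's threshold: (37−24)/(37−10) = 13/27.
5/8 > 13/27, so Player 1 binds and δ* = 5/8.

Player 1; δ ≥ 5/8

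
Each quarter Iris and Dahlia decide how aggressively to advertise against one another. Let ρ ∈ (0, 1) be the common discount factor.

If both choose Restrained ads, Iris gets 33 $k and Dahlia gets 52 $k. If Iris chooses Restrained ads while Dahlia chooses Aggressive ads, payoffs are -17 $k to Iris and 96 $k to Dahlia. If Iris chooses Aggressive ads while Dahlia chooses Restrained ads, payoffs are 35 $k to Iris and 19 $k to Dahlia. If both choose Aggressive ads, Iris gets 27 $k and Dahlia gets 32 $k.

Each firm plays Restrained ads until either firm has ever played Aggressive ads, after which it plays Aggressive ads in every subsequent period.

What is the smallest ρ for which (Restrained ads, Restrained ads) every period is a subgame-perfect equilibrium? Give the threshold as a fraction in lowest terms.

Iris's threshold: (35−33)/(35−27) = 1/4.
Dahlia's threshold: (96−52)/(96−32) = 11/16.
1/4 < 11/16, so Dahlia binds and ρ* = 11/16.

11/16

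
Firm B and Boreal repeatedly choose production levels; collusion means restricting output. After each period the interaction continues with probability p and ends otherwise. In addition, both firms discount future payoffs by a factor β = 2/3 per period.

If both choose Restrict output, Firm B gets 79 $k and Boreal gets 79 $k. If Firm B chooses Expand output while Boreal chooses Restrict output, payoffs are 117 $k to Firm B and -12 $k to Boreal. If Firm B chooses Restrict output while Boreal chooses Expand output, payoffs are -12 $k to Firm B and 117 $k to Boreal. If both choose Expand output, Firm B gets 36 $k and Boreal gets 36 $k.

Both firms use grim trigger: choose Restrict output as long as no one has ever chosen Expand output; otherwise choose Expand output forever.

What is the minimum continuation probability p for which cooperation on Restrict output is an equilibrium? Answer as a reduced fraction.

19/27

Expected continuation weight on next period's payoff is β·p = 2/3·p, which plays the role of the discount factor.
Cooperation requires 2/3·p ≥ (117−79)/(117−36) = 38/81, hence p ≥ 19/27.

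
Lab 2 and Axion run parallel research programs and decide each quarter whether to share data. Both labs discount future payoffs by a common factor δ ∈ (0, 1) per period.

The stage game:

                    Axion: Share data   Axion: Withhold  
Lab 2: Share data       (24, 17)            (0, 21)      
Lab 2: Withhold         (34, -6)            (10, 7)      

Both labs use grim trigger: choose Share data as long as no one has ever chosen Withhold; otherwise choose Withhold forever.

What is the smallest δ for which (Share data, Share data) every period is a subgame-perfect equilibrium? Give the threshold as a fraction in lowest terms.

Lab 2's threshold: (34−24)/(34−10) = 5/12.
Axion's threshold: (21−17)/(21−7) = 2/7.
5/12 > 2/7, so Lab 2 binds and δ* = 5/12.

5/12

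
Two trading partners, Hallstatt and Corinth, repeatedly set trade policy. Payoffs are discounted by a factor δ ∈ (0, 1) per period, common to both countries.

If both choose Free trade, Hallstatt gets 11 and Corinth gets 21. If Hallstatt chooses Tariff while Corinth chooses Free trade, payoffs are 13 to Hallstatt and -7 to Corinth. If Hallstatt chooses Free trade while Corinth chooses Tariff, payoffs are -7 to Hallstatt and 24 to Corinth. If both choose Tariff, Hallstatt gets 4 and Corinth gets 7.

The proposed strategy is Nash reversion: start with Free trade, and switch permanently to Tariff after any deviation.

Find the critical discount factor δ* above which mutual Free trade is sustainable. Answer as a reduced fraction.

Hallstatt: cooperation gives 11 each period; deviation gives 13 once then 4 forever.
  11/(1−δ) ≥ 13 + 4δ/(1−δ) ⇒ δ ≥ 2/9.
Corinth: cooperation gives 21 each period; deviation gives 24 once then 7 forever.
  δ ≥ 3/17.
Both must hold, so the binding constraint is Hallstatt's: δ ≥ 2/9.

2/9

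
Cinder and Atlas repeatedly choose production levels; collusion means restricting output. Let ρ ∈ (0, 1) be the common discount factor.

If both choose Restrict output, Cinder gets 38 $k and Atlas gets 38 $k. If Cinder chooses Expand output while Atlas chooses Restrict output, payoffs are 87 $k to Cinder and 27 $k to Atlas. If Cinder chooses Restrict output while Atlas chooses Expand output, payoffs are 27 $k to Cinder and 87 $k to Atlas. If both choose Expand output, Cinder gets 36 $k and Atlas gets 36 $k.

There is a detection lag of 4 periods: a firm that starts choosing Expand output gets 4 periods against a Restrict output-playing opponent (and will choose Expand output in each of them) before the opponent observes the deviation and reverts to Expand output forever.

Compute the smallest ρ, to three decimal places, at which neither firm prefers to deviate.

0.990

A deviator earns 87 for 4 periods, then 36 forever; cooperating earns 38 forever. Multiplying the IC by (1−ρ):
38 ≥ 87(1−ρ^4) + 36ρ^4, so 51·ρ^4 ≥ 49 and ρ^4 ≥ 49/51.
ρ ≥ (49/51)^(1/4) ≈ 0.990.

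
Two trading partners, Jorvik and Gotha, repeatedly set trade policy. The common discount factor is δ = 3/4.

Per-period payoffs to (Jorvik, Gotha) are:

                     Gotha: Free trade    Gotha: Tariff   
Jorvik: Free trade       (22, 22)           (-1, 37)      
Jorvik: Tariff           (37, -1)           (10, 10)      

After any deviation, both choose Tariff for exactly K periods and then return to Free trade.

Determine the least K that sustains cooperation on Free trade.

2

IC: δ(1−δ^K)/(1−δ) ≥ (37−22)/(22−10) = 5/4.
With δ = 3/4: need 1 − δ^K ≥ 5/4·(1−3/4)/(3/4), i.e. δ^K ≤ 0.5833.
Since (3/4)^1 = 0.7500 and (3/4)^2 = 0.5625, the smallest such K is 2.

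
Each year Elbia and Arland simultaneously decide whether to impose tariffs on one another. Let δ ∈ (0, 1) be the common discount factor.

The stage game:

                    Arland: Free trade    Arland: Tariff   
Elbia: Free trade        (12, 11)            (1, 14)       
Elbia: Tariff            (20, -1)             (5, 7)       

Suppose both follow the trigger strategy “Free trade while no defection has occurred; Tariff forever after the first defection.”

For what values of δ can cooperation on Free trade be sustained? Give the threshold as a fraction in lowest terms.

Elbia's threshold: (20−12)/(20−5) = 8/15.
Arland's threshold: (14−11)/(14−7) = 3/7.
8/15 > 3/7, so Elbia binds and δ* = 8/15.

8/15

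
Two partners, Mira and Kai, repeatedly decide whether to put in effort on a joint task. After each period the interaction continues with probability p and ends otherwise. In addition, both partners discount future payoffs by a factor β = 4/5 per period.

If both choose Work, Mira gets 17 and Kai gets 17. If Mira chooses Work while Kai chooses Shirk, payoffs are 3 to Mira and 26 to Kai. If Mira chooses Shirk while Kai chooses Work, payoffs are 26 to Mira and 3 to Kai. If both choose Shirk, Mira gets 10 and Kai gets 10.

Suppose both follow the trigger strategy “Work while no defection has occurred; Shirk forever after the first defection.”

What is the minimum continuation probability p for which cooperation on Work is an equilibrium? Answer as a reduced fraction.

Expected continuation weight on next period's payoff is β·p = 4/5·p, which plays the role of the discount factor.
Cooperation requires 4/5·p ≥ (26−17)/(26−10) = 9/16, hence p ≥ 45/64.

45/64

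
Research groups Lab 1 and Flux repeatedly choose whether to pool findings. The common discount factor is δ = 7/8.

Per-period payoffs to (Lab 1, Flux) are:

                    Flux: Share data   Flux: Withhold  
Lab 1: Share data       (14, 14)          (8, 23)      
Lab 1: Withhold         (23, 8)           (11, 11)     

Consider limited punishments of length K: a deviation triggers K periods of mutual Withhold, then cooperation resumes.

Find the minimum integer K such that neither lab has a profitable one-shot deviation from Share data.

No profitable deviation requires (14−11)(δ+…+δ^K) ≥ 23−14, i.e. δ+…+δ^K ≥ 3 ≈ 3.0000.
With δ = 7/8, the partial sums are K=1: 0.8750, K=2: 1.6406, K=3: 2.3105, K=4: 2.8967, K=5: 3.4096.
K = 5 is the first length at which the sum reaches 3.0000.

5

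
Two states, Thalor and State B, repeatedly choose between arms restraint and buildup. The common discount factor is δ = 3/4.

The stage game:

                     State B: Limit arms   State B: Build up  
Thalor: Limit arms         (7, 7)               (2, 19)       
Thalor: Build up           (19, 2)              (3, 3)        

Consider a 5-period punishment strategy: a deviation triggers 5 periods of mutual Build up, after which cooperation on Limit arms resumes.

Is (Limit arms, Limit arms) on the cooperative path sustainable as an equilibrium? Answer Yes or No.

Comparing payoff streams over the 6 periods until play realigns: cooperate → 7(1+δ+…+δ^5); deviate → 19 + 3(δ+…+δ^5).
Cooperation is sustained iff (7−3)(δ+…+δ^5) ≥ 19−7.
δ+…+δ^5 = 3/4·(1−(3/4)^5)/(1−3/4) = 2.2881, and (19−7)/(7−3) = 3.0000.
2.2881 < 3.0000, so cooperation is not sustainable.

No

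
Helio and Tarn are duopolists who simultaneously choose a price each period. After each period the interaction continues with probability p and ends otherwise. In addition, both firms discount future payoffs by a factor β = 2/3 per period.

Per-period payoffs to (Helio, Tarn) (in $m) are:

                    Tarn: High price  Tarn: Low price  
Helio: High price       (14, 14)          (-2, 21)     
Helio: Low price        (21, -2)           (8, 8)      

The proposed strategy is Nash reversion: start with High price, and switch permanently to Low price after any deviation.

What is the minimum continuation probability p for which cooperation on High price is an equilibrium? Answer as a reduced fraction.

With continuation probability p and discount β, the effective per-period discount factor is βp.
Grim-trigger IC: βp ≥ (21−14)/(21−8) = 7/13.
So p ≥ (7/13)/(2/3) = 21/26.

21/26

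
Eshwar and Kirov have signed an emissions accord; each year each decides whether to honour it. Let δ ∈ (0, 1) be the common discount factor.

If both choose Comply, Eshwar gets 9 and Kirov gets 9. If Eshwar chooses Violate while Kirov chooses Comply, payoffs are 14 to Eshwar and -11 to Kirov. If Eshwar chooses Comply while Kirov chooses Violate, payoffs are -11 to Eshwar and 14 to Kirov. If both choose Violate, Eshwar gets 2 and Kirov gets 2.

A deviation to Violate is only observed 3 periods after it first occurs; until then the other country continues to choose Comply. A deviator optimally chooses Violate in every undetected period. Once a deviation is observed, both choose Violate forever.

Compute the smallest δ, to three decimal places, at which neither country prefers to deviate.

A deviator earns 14 for 3 periods, then 2 forever; cooperating earns 9 forever. Multiplying the IC by (1−δ):
9 ≥ 14(1−δ^3) + 2δ^3, so 12·δ^3 ≥ 5 and δ^3 ≥ 5/12.
δ ≥ (5/12)^(1/3) ≈ 0.747.

0.747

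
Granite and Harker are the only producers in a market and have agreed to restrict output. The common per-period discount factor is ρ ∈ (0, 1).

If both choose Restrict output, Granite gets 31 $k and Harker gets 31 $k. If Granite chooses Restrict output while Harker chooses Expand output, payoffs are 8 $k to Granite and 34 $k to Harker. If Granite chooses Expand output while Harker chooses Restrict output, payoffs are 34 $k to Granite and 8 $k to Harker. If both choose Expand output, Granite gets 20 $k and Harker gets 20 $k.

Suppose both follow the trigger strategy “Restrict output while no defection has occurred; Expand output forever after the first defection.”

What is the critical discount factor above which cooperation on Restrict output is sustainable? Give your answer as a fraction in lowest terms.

Under grim trigger the critical discount factor is (T−C)/(T−P) with T = 34, C = 31, P = 20.
ρ* = (34−31)/(34−20) = 3/14.

3/14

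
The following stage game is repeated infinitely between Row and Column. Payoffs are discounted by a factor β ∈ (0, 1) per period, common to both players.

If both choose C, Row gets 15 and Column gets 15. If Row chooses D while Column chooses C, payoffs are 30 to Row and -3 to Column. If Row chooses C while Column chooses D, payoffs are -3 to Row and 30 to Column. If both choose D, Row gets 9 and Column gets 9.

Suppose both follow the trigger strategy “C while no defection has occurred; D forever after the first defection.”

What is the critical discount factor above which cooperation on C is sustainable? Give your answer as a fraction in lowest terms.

Cooperation forever yields 15 each period: 15/(1−β).
Deviating yields 30 once, then 9 forever: 30 + 9β/(1−β).
No profitable deviation requires 15/(1−β) ≥ 30 + 9β/(1−β).
Multiplying by (1−β): 15 ≥ 30(1−β) + 9β = 30 − 21β.
So 21β ≥ 15, i.e. β ≥ 15/21 = 5/7.

5/7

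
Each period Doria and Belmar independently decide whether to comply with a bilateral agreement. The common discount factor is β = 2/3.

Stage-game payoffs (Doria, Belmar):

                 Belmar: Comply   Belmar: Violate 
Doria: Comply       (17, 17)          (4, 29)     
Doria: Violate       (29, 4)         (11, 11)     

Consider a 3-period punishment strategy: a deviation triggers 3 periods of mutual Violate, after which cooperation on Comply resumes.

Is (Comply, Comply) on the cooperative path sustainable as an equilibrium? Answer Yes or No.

No

A one-shot deviation gives 29 now, then 11 for 3 periods, then back to 17.
Gain from deviating: (29−17) today; loss: (17−11) in each of the next 3 periods.
No-deviation condition: (17−11)(β+…+β^3) ≥ 29−17, i.e. β+…+β^3 ≥ 2.
At β = 2/3: β+…+β^3 = 1.4074 < 2.0000.
So cooperation is not sustainable.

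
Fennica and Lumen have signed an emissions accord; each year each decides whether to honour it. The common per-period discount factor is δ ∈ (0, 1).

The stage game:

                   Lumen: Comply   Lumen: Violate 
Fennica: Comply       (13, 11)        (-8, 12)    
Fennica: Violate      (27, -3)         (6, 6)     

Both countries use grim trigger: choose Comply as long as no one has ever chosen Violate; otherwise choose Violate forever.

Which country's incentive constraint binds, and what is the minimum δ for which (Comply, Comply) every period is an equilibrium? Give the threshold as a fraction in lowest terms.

Fennica; δ ≥ 2/3

For Fennica: deviation gain 27−13 = 14, per-period punishment loss 13−6 = 7. IC gives δ ≥ 14/21 = 2/3.
For Lumen: gain 1, loss 5 per period, so δ ≥ 1/6.
The tighter constraint is Fennica's, so cooperation needs δ ≥ 2/3.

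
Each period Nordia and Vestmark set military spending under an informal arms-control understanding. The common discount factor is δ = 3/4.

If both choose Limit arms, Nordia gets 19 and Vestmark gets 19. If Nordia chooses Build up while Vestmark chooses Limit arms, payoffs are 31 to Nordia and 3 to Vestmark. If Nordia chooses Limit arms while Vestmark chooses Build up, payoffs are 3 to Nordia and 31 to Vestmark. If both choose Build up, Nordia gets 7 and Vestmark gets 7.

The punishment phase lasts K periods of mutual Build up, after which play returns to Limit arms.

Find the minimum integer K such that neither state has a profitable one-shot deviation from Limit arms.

2

IC: δ(1−δ^K)/(1−δ) ≥ (31−19)/(19−7) = 1.
With δ = 3/4: need 1 − δ^K ≥ 1·(1−3/4)/(3/4), i.e. δ^K ≤ 0.6667.
Since (3/4)^1 = 0.7500 and (3/4)^2 = 0.5625, the smallest such K is 2.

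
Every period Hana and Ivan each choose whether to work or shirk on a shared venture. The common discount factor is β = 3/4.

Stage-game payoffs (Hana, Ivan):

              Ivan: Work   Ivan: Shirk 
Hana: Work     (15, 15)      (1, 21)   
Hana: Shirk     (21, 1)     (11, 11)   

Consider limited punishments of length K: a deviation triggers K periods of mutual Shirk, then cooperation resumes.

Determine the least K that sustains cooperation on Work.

IC: β(1−β^K)/(1−β) ≥ (21−15)/(15−11) = 3/2.
With β = 3/4: need 1 − β^K ≥ 3/2·(1−3/4)/(3/4), i.e. β^K ≤ 0.5000.
Since (3/4)^2 = 0.5625 and (3/4)^3 = 0.4219, the smallest such K is 3.

3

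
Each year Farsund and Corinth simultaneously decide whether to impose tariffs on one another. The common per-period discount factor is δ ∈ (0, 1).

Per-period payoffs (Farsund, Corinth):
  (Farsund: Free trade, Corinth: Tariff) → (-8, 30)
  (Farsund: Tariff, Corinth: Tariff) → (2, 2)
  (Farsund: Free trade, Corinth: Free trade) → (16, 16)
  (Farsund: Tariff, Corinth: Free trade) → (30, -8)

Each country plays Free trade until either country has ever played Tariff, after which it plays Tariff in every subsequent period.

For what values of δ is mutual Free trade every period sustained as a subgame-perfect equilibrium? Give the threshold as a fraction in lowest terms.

1/2

One-period gain from deviating is 30 − 16 = 14. The loss is 16 − 2 = 14 in every subsequent period, with present value 14·δ/(1−δ).
Deviation is unprofitable when 14·δ/(1−δ) ≥ 14, i.e. δ/(1−δ) ≥ 1.
Equivalently δ ≥ 14/(14+14) = 1/2.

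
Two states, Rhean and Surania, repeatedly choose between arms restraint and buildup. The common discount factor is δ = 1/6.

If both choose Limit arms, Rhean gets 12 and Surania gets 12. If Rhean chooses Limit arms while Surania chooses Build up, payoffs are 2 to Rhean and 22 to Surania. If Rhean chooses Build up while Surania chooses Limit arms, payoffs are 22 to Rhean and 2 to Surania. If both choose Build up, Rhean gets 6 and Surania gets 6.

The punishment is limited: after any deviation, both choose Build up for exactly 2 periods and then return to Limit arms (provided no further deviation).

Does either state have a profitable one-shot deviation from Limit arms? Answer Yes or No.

A one-shot deviation gives 22 now, then 6 for 2 periods, then back to 12.
Gain from deviating: (22−12) today; loss: (12−6) in each of the next 2 periods.
No-deviation condition: (12−6)(δ+…+δ^2) ≥ 22−12, i.e. δ+…+δ^2 ≥ 5/3.
At δ = 1/6: δ+…+δ^2 = 0.1944 < 1.6667.
So cooperation is not sustainable.

Yes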